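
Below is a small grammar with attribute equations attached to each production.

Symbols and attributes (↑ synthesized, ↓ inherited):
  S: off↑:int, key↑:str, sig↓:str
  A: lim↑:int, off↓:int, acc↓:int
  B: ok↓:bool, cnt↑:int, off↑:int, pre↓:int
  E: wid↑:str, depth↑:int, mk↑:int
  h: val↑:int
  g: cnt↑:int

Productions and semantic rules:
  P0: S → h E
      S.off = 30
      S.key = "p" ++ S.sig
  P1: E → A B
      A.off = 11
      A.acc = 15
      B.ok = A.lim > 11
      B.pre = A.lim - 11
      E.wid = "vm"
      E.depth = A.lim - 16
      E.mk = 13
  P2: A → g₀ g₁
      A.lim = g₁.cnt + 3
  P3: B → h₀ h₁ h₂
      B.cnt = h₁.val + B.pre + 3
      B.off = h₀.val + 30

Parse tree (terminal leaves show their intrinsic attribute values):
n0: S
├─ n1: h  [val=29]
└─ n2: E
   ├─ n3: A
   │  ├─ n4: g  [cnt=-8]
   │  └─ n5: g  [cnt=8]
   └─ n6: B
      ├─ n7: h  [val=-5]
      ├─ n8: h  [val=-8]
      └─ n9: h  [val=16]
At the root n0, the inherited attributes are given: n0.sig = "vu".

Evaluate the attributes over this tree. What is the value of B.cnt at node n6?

1. n0.sig = "vu"  [given at root]
2. n1.val = 29  [terminal]
3. n3.off = 11  [11]
4. n3.acc = 15  [15]
5. n4.cnt = -8  [terminal]
6. n5.cnt = 8  [terminal]
7. n3.lim = 11  [g₁.cnt + 3]
8. n6.ok = false  [A.lim > 11]
9. n6.pre = 0  [A.lim - 11]
10. n7.val = -5  [terminal]
11. n8.val = -8  [terminal]
12. n9.val = 16  [terminal]
13. n6.cnt = -5  [h₁.val + B.pre + 3]
14. n6.off = 25  [h₀.val + 30]
15. n2.wid = "vm"  ["vm"]
16. n2.depth = -5  [A.lim - 16]
17. n2.mk = 13  [13]
18. n0.off = 30  [30]
19. n0.key = "pvu"  ["p" ++ S.sig]

-5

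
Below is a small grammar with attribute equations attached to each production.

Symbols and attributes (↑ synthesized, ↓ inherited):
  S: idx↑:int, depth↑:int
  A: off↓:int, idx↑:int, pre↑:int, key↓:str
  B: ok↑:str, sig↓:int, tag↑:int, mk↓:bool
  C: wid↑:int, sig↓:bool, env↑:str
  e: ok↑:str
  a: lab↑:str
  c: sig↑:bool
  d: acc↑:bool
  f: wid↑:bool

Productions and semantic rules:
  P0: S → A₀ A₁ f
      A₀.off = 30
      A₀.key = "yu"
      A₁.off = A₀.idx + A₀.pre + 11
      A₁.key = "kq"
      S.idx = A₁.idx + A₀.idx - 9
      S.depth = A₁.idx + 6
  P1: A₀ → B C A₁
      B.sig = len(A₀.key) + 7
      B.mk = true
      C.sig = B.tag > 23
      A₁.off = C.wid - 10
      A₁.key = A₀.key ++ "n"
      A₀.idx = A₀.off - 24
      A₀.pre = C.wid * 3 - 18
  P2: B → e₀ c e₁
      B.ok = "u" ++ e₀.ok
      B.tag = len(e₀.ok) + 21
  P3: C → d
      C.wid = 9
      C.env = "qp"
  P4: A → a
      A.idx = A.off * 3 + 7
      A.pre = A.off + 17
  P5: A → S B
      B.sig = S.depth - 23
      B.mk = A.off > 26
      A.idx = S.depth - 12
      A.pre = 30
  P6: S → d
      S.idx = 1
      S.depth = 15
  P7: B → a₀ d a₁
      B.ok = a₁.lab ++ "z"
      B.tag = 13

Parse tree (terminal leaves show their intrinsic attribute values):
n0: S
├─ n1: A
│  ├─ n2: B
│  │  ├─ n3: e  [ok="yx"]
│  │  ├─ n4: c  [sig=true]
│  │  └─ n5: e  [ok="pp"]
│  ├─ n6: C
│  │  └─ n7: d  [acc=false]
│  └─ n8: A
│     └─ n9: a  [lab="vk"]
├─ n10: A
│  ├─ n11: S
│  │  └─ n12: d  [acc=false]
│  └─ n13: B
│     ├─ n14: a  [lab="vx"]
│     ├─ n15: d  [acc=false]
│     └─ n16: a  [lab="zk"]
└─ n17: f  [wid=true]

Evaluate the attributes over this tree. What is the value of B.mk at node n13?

1. n1.off = 30  [30]
2. n1.key = "yu"  ["yu"]
3. n2.sig = 9  [len(A₀.key) + 7]
4. n2.mk = true  [true]
5. n3.ok = "yx"  [terminal]
6. n4.sig = true  [terminal]
7. n5.ok = "pp"  [terminal]
8. n2.ok = "uyx"  ["u" ++ e₀.ok]
9. n2.tag = 23  [len(e₀.ok) + 21]
10. n6.sig = false  [B.tag > 23]
11. n7.acc = false  [terminal]
12. n6.wid = 9  [9]
13. n6.env = "qp"  ["qp"]
14. n8.off = -1  [C.wid - 10]
15. n8.key = "yun"  [A₀.key ++ "n"]
16. n9.lab = "vk"  [terminal]
17. n8.idx = 4  [A.off * 3 + 7]
18. n8.pre = 16  [A.off + 17]
19. n1.idx = 6  [A₀.off - 24]
20. n1.pre = 9  [C.wid * 3 - 18]
21. n10.off = 26  [A₀.idx + A₀.pre + 11]
22. n10.key = "kq"  ["kq"]
23. n12.acc = false  [terminal]
24. n11.idx = 1  [1]
25. n11.depth = 15  [15]
26. n13.sig = -8  [S.depth - 23]
27. n13.mk = false  [A.off > 26]
28. n14.lab = "vx"  [terminal]
29. n15.acc = false  [terminal]
30. n16.lab = "zk"  [terminal]
31. n13.ok = "zkz"  [a₁.lab ++ "z"]
32. n13.tag = 13  [13]
33. n10.idx = 3  [S.depth - 12]
34. n10.pre = 30  [30]
35. n17.wid = true  [terminal]
36. n0.idx = 0  [A₁.idx + A₀.idx - 9]
37. n0.depth = 9  [A₁.idx + 6]

false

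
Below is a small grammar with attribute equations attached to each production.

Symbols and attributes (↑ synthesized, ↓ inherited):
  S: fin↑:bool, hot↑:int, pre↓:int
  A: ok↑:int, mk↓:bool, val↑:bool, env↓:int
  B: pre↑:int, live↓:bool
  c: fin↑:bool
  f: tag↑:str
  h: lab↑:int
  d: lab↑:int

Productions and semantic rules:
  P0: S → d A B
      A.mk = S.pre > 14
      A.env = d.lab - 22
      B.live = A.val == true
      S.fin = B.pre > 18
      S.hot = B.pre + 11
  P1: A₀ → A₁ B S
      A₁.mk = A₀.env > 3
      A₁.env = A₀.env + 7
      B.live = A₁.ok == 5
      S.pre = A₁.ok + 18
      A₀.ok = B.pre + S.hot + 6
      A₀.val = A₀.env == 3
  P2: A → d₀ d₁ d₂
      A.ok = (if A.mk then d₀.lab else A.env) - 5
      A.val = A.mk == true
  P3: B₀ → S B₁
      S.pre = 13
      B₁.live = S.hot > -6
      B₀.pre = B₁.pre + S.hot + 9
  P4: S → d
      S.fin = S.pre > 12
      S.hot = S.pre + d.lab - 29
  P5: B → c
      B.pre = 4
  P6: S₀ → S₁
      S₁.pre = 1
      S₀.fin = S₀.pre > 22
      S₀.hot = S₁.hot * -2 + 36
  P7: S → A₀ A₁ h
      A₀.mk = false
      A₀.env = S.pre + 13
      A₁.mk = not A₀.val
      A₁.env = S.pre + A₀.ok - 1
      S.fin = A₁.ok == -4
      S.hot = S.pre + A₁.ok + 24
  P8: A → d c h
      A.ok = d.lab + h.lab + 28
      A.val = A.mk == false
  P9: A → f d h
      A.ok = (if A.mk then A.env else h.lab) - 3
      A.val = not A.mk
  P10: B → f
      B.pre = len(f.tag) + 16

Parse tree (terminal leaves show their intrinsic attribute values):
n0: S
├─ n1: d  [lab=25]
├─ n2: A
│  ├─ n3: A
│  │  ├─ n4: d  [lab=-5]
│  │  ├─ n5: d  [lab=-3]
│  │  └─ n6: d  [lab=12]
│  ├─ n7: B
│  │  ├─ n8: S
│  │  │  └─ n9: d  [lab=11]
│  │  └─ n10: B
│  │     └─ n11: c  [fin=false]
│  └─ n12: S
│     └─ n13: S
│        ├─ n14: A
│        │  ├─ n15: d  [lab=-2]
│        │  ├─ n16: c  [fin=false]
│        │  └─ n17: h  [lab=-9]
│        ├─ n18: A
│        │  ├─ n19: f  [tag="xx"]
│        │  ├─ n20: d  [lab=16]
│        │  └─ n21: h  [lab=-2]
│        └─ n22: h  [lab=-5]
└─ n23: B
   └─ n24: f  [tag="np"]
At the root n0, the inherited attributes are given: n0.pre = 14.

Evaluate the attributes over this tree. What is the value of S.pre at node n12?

1. n0.pre = 14  [given at root]
2. n1.lab = 25  [terminal]
3. n2.mk = false  [S.pre > 14]
4. n2.env = 3  [d.lab - 22]
5. n3.mk = false  [A₀.env > 3]
6. n3.env = 10  [A₀.env + 7]
7. n4.lab = -5  [terminal]
8. n5.lab = -3  [terminal]
9. n6.lab = 12  [terminal]
10. n3.ok = 5  [(if A.mk then d₀.lab else A.env) - 5]
11. n3.val = false  [A.mk == true]
12. n7.live = true  [A₁.ok == 5]
13. n8.pre = 13  [13]
14. n9.lab = 11  [terminal]
15. n8.fin = true  [S.pre > 12]
16. n8.hot = -5  [S.pre + d.lab - 29]
17. n10.live = true  [S.hot > -6]
18. n11.fin = false  [terminal]
19. n10.pre = 4  [4]
20. n7.pre = 8  [B₁.pre + S.hot + 9]
21. n12.pre = 23  [A₁.ok + 18]
22. n13.pre = 1  [1]
23. n14.mk = false  [false]
24. n14.env = 14  [S.pre + 13]
25. n15.lab = -2  [terminal]
26. n16.fin = false  [terminal]
27. n17.lab = -9  [terminal]
28. n14.ok = 17  [d.lab + h.lab + 28]
29. n14.val = true  [A.mk == false]
30. n18.mk = false  [not A₀.val]
31. n18.env = 17  [S.pre + A₀.ok - 1]
32. n19.tag = "xx"  [terminal]
33. n20.lab = 16  [terminal]
34. n21.lab = -2  [terminal]
35. n18.ok = -5  [(if A.mk then A.env else h.lab) - 3]
36. n18.val = true  [not A.mk]
37. n22.lab = -5  [terminal]
38. n13.fin = false  [A₁.ok == -4]
39. n13.hot = 20  [S.pre + A₁.ok + 24]
40. n12.fin = true  [S₀.pre > 22]
41. n12.hot = -4  [S₁.hot * -2 + 36]
42. n2.ok = 10  [B.pre + S.hot + 6]
43. n2.val = true  [A₀.env == 3]
44. n23.live = true  [A.val == true]
45. n24.tag = "np"  [terminal]
46. n23.pre = 18  [len(f.tag) + 16]
47. n0.fin = false  [B.pre > 18]
48. n0.hot = 29  [B.pre + 11]

23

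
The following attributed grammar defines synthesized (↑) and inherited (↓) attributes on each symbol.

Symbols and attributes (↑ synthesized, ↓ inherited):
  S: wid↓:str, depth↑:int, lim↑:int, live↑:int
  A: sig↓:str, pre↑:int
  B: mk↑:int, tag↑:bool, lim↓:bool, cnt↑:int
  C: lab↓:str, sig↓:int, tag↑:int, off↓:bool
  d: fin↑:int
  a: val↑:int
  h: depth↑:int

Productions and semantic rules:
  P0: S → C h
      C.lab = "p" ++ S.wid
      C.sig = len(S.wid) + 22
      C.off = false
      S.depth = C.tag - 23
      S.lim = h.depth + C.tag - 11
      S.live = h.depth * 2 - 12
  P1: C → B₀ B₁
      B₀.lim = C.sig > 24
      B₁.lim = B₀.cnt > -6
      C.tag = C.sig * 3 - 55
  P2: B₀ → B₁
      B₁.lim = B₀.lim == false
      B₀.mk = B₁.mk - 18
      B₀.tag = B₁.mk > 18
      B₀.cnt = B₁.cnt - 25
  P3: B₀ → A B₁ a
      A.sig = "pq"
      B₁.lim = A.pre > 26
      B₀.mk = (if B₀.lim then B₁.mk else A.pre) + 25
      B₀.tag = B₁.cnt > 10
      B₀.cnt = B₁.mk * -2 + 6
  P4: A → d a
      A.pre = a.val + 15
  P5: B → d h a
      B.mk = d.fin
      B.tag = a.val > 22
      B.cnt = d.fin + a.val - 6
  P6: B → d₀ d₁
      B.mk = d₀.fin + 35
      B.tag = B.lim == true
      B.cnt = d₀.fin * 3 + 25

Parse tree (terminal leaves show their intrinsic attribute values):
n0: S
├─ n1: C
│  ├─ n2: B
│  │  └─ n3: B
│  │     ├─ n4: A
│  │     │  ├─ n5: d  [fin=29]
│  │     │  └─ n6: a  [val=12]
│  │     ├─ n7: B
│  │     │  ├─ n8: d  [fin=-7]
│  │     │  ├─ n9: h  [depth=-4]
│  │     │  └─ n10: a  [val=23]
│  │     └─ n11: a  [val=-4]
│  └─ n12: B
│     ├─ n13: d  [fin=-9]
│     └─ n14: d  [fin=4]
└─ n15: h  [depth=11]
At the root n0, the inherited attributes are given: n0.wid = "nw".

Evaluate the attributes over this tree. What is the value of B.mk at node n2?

0

1. n0.wid = "nw"  [given at root]
2. n1.lab = "pnw"  ["p" ++ S.wid]
3. n1.sig = 24  [len(S.wid) + 22]
4. n1.off = false  [false]
5. n2.lim = false  [C.sig > 24]
6. n3.lim = true  [B₀.lim == false]
7. n4.sig = "pq"  ["pq"]
8. n5.fin = 29  [terminal]
9. n6.val = 12  [terminal]
10. n4.pre = 27  [a.val + 15]
11. n7.lim = true  [A.pre > 26]
12. n8.fin = -7  [terminal]
13. n9.depth = -4  [terminal]
14. n10.val = 23  [terminal]
15. n7.mk = -7  [d.fin]
16. n7.tag = true  [a.val > 22]
17. n7.cnt = 10  [d.fin + a.val - 6]
18. n11.val = -4  [terminal]
19. n3.mk = 18  [(if B₀.lim then B₁.mk else A.pre) + 25]
20. n3.tag = false  [B₁.cnt > 10]
21. n3.cnt = 20  [B₁.mk * -2 + 6]
22. n2.mk = 0  [B₁.mk - 18]
23. n2.tag = false  [B₁.mk > 18]
24. n2.cnt = -5  [B₁.cnt - 25]
25. n12.lim = true  [B₀.cnt > -6]
26. n13.fin = -9  [terminal]
27. n14.fin = 4  [terminal]
28. n12.mk = 26  [d₀.fin + 35]
29. n12.tag = true  [B.lim == true]
30. n12.cnt = -2  [d₀.fin * 3 + 25]
31. n1.tag = 17  [C.sig * 3 - 55]
32. n15.depth = 11  [terminal]
33. n0.depth = -6  [C.tag - 23]
34. n0.lim = 17  [h.depth + C.tag - 11]
35. n0.live = 10  [h.depth * 2 - 12]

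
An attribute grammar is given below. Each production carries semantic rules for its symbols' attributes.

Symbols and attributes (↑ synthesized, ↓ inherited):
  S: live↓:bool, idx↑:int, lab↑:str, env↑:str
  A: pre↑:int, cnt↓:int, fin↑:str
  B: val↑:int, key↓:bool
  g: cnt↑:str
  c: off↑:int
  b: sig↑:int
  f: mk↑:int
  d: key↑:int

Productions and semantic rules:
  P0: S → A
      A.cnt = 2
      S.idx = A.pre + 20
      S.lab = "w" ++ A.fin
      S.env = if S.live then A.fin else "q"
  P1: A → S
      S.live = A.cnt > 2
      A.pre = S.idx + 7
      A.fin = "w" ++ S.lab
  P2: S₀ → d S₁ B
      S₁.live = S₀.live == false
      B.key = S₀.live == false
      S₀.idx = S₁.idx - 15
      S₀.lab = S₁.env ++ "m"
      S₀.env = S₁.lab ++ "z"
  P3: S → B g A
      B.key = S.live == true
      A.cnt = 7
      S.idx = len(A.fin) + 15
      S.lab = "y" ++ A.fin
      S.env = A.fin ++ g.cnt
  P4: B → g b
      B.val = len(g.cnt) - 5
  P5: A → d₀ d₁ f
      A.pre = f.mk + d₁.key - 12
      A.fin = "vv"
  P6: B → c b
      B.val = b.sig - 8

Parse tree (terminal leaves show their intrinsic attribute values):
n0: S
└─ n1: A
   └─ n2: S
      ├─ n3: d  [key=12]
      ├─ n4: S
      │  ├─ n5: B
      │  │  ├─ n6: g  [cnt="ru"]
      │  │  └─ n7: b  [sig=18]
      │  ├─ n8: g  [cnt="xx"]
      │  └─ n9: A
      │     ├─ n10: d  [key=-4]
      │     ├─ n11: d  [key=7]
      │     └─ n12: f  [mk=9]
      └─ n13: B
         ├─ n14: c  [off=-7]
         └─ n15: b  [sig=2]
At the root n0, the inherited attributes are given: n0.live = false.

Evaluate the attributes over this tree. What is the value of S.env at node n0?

"q"

1. n0.live = false  [given at root]
2. n1.cnt = 2  [2]
3. n2.live = false  [A.cnt > 2]
4. n3.key = 12  [terminal]
5. n4.live = true  [S₀.live == false]
6. n5.key = true  [S.live == true]
7. n6.cnt = "ru"  [terminal]
8. n7.sig = 18  [terminal]
9. n5.val = -3  [len(g.cnt) - 5]
10. n8.cnt = "xx"  [terminal]
11. n9.cnt = 7  [7]
12. n10.key = -4  [terminal]
13. n11.key = 7  [terminal]
14. n12.mk = 9  [terminal]
15. n9.pre = 4  [f.mk + d₁.key - 12]
16. n9.fin = "vv"  ["vv"]
17. n4.idx = 17  [len(A.fin) + 15]
18. n4.lab = "yvv"  ["y" ++ A.fin]
19. n4.env = "vvxx"  [A.fin ++ g.cnt]
20. n13.key = true  [S₀.live == false]
21. n14.off = -7  [terminal]
22. n15.sig = 2  [terminal]
23. n13.val = -6  [b.sig - 8]
24. n2.idx = 2  [S₁.idx - 15]
25. n2.lab = "vvxxm"  [S₁.env ++ "m"]
26. n2.env = "yvvz"  [S₁.lab ++ "z"]
27. n1.pre = 9  [S.idx + 7]
28. n1.fin = "wvvxxm"  ["w" ++ S.lab]
29. n0.idx = 29  [A.pre + 20]
30. n0.lab = "wwvvxxm"  ["w" ++ A.fin]
31. n0.env = "q"  [if S.live then A.fin else "q"]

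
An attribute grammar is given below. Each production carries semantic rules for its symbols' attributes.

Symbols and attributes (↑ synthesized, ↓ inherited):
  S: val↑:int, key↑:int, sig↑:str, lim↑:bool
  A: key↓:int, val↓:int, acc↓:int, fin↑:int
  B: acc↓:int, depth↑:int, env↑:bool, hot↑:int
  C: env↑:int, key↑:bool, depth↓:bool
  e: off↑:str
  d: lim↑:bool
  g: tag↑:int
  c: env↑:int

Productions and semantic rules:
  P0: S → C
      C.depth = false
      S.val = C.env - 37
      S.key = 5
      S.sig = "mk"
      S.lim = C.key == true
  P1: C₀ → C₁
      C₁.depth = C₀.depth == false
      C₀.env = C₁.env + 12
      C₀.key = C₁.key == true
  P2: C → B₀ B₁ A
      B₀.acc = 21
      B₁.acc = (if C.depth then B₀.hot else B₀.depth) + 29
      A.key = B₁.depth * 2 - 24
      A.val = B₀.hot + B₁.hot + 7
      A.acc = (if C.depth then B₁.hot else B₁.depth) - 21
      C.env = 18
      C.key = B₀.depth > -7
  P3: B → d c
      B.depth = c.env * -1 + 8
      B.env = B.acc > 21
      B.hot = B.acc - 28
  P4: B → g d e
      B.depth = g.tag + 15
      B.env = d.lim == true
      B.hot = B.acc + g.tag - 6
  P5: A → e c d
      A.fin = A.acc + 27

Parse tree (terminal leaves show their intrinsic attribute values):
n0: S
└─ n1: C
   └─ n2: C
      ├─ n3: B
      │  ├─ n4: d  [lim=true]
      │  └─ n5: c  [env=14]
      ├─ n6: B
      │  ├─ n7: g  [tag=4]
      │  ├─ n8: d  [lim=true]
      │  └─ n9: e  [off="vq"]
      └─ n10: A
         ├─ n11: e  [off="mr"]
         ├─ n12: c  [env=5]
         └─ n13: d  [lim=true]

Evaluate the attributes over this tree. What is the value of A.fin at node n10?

26

1. n1.depth = false  [false]
2. n2.depth = true  [C₀.depth == false]
3. n3.acc = 21  [21]
4. n4.lim = true  [terminal]
5. n5.env = 14  [terminal]
6. n3.depth = -6  [c.env * -1 + 8]
7. n3.env = false  [B.acc > 21]
8. n3.hot = -7  [B.acc - 28]
9. n6.acc = 22  [(if C.depth then B₀.hot else B₀.depth) + 29]
10. n7.tag = 4  [terminal]
11. n8.lim = true  [terminal]
12. n9.off = "vq"  [terminal]
13. n6.depth = 19  [g.tag + 15]
14. n6.env = true  [d.lim == true]
15. n6.hot = 20  [B.acc + g.tag - 6]
16. n10.key = 14  [B₁.depth * 2 - 24]
17. n10.val = 20  [B₀.hot + B₁.hot + 7]
18. n10.acc = -1  [(if C.depth then B₁.hot else B₁.depth) - 21]
19. n11.off = "mr"  [terminal]
20. n12.env = 5  [terminal]
21. n13.lim = true  [terminal]
22. n10.fin = 26  [A.acc + 27]
23. n2.env = 18  [18]
24. n2.key = true  [B₀.depth > -7]
25. n1.env = 30  [C₁.env + 12]
26. n1.key = true  [C₁.key == true]
27. n0.val = -7  [C.env - 37]
28. n0.key = 5  [5]
29. n0.sig = "mk"  ["mk"]
30. n0.lim = true  [C.key == true]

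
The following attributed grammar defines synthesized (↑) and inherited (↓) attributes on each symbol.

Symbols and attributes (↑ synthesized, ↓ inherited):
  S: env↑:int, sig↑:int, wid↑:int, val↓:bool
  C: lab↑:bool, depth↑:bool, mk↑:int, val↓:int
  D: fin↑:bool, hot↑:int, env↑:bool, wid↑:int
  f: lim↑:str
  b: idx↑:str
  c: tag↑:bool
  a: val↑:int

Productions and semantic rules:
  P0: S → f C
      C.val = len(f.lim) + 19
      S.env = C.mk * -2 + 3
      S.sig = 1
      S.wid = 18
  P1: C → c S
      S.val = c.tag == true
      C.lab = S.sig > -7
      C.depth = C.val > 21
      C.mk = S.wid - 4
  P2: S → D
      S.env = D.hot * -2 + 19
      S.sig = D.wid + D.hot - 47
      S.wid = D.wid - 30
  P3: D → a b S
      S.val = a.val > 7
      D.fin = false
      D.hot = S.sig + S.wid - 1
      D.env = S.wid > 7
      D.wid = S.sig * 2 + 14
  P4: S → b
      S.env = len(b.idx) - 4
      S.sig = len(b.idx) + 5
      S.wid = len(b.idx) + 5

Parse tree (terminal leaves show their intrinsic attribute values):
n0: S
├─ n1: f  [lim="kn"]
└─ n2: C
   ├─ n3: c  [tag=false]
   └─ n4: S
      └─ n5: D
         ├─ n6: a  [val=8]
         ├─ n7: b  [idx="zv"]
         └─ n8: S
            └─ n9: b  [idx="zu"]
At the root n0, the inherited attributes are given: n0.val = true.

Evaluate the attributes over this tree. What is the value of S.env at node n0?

15

1. n0.val = true  [given at root]
2. n1.lim = "kn"  [terminal]
3. n2.val = 21  [len(f.lim) + 19]
4. n3.tag = false  [terminal]
5. n4.val = false  [c.tag == true]
6. n6.val = 8  [terminal]
7. n7.idx = "zv"  [terminal]
8. n8.val = true  [a.val > 7]
9. n9.idx = "zu"  [terminal]
10. n8.env = -2  [len(b.idx) - 4]
11. n8.sig = 7  [len(b.idx) + 5]
12. n8.wid = 7  [len(b.idx) + 5]
13. n5.fin = false  [false]
14. n5.hot = 13  [S.sig + S.wid - 1]
15. n5.env = false  [S.wid > 7]
16. n5.wid = 28  [S.sig * 2 + 14]
17. n4.env = -7  [D.hot * -2 + 19]
18. n4.sig = -6  [D.wid + D.hot - 47]
19. n4.wid = -2  [D.wid - 30]
20. n2.lab = true  [S.sig > -7]
21. n2.depth = false  [C.val > 21]
22. n2.mk = -6  [S.wid - 4]
23. n0.env = 15  [C.mk * -2 + 3]
24. n0.sig = 1  [1]
25. n0.wid = 18  [18]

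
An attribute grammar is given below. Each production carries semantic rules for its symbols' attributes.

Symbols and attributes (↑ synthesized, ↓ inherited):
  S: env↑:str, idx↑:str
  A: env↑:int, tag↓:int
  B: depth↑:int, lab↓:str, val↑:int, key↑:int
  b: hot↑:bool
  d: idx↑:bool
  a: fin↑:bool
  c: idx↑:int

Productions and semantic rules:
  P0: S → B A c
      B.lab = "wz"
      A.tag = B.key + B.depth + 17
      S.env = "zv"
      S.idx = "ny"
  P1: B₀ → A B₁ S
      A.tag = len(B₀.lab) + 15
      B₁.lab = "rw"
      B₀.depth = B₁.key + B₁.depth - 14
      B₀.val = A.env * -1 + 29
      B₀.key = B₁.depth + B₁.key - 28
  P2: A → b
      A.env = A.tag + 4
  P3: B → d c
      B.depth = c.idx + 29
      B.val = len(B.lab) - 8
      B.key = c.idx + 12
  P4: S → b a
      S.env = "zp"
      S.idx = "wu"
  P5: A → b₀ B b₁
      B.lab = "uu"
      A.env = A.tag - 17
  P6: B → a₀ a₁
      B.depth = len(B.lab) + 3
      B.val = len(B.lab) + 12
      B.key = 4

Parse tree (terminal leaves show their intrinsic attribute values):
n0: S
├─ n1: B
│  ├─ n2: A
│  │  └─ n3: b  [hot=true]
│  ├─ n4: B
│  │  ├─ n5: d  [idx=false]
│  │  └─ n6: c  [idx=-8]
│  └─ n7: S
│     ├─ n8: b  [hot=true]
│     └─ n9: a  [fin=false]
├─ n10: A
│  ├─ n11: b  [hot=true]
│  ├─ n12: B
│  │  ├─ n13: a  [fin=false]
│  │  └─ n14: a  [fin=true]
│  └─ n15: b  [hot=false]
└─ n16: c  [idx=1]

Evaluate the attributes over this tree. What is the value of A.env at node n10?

8

1. n1.lab = "wz"  ["wz"]
2. n2.tag = 17  [len(B₀.lab) + 15]
3. n3.hot = true  [terminal]
4. n2.env = 21  [A.tag + 4]
5. n4.lab = "rw"  ["rw"]
6. n5.idx = false  [terminal]
7. n6.idx = -8  [terminal]
8. n4.depth = 21  [c.idx + 29]
9. n4.val = -6  [len(B.lab) - 8]
10. n4.key = 4  [c.idx + 12]
11. n8.hot = true  [terminal]
12. n9.fin = false  [terminal]
13. n7.env = "zp"  ["zp"]
14. n7.idx = "wu"  ["wu"]
15. n1.depth = 11  [B₁.key + B₁.depth - 14]
16. n1.val = 8  [A.env * -1 + 29]
17. n1.key = -3  [B₁.depth + B₁.key - 28]
18. n10.tag = 25  [B.key + B.depth + 17]
19. n11.hot = true  [terminal]
20. n12.lab = "uu"  ["uu"]
21. n13.fin = false  [terminal]
22. n14.fin = true  [terminal]
23. n12.depth = 5  [len(B.lab) + 3]
24. n12.val = 14  [len(B.lab) + 12]
25. n12.key = 4  [4]
26. n15.hot = false  [terminal]
27. n10.env = 8  [A.tag - 17]
28. n16.idx = 1  [terminal]
29. n0.env = "zv"  ["zv"]
30. n0.idx = "ny"  ["ny"]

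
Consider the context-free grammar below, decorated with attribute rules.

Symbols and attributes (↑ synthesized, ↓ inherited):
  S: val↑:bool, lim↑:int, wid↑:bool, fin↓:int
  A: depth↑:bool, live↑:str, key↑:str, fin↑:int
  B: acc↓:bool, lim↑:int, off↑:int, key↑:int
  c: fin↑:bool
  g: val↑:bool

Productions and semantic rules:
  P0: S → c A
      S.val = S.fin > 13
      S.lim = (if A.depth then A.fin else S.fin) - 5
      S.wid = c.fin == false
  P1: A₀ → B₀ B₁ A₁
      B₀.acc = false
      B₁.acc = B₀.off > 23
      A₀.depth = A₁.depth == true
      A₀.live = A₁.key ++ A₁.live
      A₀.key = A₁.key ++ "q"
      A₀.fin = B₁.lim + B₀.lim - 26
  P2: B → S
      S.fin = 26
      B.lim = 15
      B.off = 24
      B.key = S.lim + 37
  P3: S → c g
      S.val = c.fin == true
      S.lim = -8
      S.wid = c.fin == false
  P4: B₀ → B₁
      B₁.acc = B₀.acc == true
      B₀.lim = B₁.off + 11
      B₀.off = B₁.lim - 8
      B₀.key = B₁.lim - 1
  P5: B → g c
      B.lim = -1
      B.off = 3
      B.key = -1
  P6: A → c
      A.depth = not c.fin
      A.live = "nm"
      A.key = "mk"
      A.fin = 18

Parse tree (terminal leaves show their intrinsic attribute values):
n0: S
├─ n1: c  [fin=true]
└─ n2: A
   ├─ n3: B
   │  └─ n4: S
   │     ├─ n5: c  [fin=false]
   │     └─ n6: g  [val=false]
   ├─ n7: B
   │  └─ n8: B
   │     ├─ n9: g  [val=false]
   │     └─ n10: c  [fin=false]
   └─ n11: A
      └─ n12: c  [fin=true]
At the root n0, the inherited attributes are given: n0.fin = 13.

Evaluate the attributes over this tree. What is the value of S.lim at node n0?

1. n0.fin = 13  [given at root]
2. n1.fin = true  [terminal]
3. n3.acc = false  [false]
4. n4.fin = 26  [26]
5. n5.fin = false  [terminal]
6. n6.val = false  [terminal]
7. n4.val = false  [c.fin == true]
8. n4.lim = -8  [-8]
9. n4.wid = true  [c.fin == false]
10. n3.lim = 15  [15]
11. n3.off = 24  [24]
12. n3.key = 29  [S.lim + 37]
13. n7.acc = true  [B₀.off > 23]
14. n8.acc = true  [B₀.acc == true]
15. n9.val = false  [terminal]
16. n10.fin = false  [terminal]
17. n8.lim = -1  [-1]
18. n8.off = 3  [3]
19. n8.key = -1  [-1]
20. n7.lim = 14  [B₁.off + 11]
21. n7.off = -9  [B₁.lim - 8]
22. n7.key = -2  [B₁.lim - 1]
23. n12.fin = true  [terminal]
24. n11.depth = false  [not c.fin]
25. n11.live = "nm"  ["nm"]
26. n11.key = "mk"  ["mk"]
27. n11.fin = 18  [18]
28. n2.depth = false  [A₁.depth == true]
29. n2.live = "mknm"  [A₁.key ++ A₁.live]
30. n2.key = "mkq"  [A₁.key ++ "q"]
31. n2.fin = 3  [B₁.lim + B₀.lim - 26]
32. n0.val = false  [S.fin > 13]
33. n0.lim = 8  [(if A.depth then A.fin else S.fin) - 5]
34. n0.wid = false  [c.fin == false]

8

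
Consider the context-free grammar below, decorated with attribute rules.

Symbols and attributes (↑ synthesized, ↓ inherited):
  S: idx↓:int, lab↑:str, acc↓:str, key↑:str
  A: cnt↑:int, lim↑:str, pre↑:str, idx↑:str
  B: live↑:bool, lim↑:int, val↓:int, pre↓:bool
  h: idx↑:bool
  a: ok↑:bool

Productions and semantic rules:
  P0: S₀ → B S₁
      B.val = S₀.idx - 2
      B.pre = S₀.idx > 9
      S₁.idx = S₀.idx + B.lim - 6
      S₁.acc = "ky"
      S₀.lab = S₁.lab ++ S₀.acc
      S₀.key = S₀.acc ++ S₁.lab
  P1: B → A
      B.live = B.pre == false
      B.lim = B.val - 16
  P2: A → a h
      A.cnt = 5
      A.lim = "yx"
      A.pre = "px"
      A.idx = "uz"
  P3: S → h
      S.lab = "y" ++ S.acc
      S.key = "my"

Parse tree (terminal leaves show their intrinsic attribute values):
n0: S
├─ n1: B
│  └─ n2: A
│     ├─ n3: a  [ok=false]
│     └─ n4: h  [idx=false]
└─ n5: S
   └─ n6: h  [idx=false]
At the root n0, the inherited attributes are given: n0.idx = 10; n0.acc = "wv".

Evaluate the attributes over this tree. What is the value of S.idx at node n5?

1. n0.idx = 10  [given at root]
2. n0.acc = "wv"  [given at root]
3. n1.val = 8  [S₀.idx - 2]
4. n1.pre = true  [S₀.idx > 9]
5. n3.ok = false  [terminal]
6. n4.idx = false  [terminal]
7. n2.cnt = 5  [5]
8. n2.lim = "yx"  ["yx"]
9. n2.pre = "px"  ["px"]
10. n2.idx = "uz"  ["uz"]
11. n1.live = false  [B.pre == false]
12. n1.lim = -8  [B.val - 16]
13. n5.idx = -4  [S₀.idx + B.lim - 6]
14. n5.acc = "ky"  ["ky"]
15. n6.idx = false  [terminal]
16. n5.lab = "yky"  ["y" ++ S.acc]
17. n5.key = "my"  ["my"]
18. n0.lab = "ykywv"  [S₁.lab ++ S₀.acc]
19. n0.key = "wvyky"  [S₀.acc ++ S₁.lab]

-4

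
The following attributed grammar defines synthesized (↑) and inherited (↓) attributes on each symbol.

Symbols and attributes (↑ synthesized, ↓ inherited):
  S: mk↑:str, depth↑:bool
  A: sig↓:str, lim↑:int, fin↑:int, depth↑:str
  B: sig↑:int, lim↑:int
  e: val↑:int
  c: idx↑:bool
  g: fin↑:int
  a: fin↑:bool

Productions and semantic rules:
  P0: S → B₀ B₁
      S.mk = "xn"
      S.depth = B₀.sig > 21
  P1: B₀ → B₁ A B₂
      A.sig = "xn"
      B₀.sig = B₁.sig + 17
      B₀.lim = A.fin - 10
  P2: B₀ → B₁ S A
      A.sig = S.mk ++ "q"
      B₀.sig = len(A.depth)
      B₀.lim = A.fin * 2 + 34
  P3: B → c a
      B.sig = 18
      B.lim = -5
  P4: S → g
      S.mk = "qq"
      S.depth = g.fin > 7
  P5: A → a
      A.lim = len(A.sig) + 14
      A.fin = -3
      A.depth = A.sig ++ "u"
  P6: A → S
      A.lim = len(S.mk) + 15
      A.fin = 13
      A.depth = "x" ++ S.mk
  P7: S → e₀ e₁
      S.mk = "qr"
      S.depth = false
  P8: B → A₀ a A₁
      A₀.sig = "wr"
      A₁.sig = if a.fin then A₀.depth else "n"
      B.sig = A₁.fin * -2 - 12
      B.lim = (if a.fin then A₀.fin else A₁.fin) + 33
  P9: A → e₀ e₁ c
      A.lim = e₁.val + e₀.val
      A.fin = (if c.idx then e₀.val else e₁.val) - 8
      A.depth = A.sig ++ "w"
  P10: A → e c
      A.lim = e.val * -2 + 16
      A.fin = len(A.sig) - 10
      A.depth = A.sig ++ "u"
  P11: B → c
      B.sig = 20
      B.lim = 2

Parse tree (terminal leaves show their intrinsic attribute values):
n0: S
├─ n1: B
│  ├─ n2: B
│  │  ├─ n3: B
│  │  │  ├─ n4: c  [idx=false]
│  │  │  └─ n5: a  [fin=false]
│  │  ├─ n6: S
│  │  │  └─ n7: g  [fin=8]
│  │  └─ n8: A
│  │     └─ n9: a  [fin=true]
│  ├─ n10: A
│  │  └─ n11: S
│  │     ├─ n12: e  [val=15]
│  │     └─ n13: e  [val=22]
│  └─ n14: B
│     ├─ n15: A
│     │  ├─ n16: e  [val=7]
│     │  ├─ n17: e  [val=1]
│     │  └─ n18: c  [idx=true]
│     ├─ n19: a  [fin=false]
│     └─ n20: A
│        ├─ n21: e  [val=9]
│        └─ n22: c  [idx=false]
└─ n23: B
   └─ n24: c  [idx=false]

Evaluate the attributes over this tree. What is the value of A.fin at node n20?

1. n4.idx = false  [terminal]
2. n5.fin = false  [terminal]
3. n3.sig = 18  [18]
4. n3.lim = -5  [-5]
5. n7.fin = 8  [terminal]
6. n6.mk = "qq"  ["qq"]
7. n6.depth = true  [g.fin > 7]
8. n8.sig = "qqq"  [S.mk ++ "q"]
9. n9.fin = true  [terminal]
10. n8.lim = 17  [len(A.sig) + 14]
11. n8.fin = -3  [-3]
12. n8.depth = "qqqu"  [A.sig ++ "u"]
13. n2.sig = 4  [len(A.depth)]
14. n2.lim = 28  [A.fin * 2 + 34]
15. n10.sig = "xn"  ["xn"]
16. n12.val = 15  [terminal]
17. n13.val = 22  [terminal]
18. n11.mk = "qr"  ["qr"]
19. n11.depth = false  [false]
20. n10.lim = 17  [len(S.mk) + 15]
21. n10.fin = 13  [13]
22. n10.depth = "xqr"  ["x" ++ S.mk]
23. n15.sig = "wr"  ["wr"]
24. n16.val = 7  [terminal]
25. n17.val = 1  [terminal]
26. n18.idx = true  [terminal]
27. n15.lim = 8  [e₁.val + e₀.val]
28. n15.fin = -1  [(if c.idx then e₀.val else e₁.val) - 8]
29. n15.depth = "wrw"  [A.sig ++ "w"]
30. n19.fin = false  [terminal]
31. n20.sig = "n"  [if a.fin then A₀.depth else "n"]
32. n21.val = 9  [terminal]
33. n22.idx = false  [terminal]
34. n20.lim = -2  [e.val * -2 + 16]
35. n20.fin = -9  [len(A.sig) - 10]
36. n20.depth = "nu"  [A.sig ++ "u"]
37. n14.sig = 6  [A₁.fin * -2 - 12]
38. n14.lim = 24  [(if a.fin then A₀.fin else A₁.fin) + 33]
39. n1.sig = 21  [B₁.sig + 17]
40. n1.lim = 3  [A.fin - 10]
41. n24.idx = false  [terminal]
42. n23.sig = 20  [20]
43. n23.lim = 2  [2]
44. n0.mk = "xn"  ["xn"]
45. n0.depth = false  [B₀.sig > 21]

-9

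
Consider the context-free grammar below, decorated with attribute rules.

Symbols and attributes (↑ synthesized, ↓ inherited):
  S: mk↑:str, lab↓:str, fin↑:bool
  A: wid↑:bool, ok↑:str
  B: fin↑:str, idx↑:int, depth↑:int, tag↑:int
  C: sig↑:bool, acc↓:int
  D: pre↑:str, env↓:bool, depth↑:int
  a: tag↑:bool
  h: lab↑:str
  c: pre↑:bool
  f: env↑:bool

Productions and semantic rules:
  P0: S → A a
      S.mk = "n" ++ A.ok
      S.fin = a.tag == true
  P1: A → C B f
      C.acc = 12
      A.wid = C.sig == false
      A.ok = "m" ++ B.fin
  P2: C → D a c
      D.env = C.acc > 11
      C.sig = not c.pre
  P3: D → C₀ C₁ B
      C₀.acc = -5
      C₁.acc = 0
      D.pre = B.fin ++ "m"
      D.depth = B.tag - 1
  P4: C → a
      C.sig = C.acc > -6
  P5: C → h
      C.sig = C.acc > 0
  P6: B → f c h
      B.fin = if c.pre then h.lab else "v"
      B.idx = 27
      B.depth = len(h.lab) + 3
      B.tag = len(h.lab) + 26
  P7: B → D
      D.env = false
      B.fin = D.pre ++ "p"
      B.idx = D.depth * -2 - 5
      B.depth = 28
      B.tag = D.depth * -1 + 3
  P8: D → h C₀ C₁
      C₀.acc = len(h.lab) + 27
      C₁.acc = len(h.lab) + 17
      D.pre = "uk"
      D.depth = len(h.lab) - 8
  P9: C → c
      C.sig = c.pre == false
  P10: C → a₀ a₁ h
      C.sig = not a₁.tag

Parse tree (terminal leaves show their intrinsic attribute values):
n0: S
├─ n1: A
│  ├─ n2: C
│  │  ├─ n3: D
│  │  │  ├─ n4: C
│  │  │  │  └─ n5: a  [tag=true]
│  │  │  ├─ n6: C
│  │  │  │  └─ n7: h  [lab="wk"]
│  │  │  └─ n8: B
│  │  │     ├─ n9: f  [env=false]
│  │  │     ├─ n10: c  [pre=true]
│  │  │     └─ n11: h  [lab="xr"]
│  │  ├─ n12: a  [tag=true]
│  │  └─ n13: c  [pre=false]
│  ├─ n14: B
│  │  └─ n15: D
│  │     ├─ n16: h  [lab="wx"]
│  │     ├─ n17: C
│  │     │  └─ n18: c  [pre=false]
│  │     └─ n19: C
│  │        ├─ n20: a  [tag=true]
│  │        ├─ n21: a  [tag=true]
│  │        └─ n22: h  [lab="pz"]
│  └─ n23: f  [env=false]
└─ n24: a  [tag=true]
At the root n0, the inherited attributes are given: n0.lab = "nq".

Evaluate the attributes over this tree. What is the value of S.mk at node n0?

1. n0.lab = "nq"  [given at root]
2. n2.acc = 12  [12]
3. n3.env = true  [C.acc > 11]
4. n4.acc = -5  [-5]
5. n5.tag = true  [terminal]
6. n4.sig = true  [C.acc > -6]
7. n6.acc = 0  [0]
8. n7.lab = "wk"  [terminal]
9. n6.sig = false  [C.acc > 0]
10. n9.env = false  [terminal]
11. n10.pre = true  [terminal]
12. n11.lab = "xr"  [terminal]
13. n8.fin = "xr"  [if c.pre then h.lab else "v"]
14. n8.idx = 27  [27]
15. n8.depth = 5  [len(h.lab) + 3]
16. n8.tag = 28  [len(h.lab) + 26]
17. n3.pre = "xrm"  [B.fin ++ "m"]
18. n3.depth = 27  [B.tag - 1]
19. n12.tag = true  [terminal]
20. n13.pre = false  [terminal]
21. n2.sig = true  [not c.pre]
22. n15.env = false  [false]
23. n16.lab = "wx"  [terminal]
24. n17.acc = 29  [len(h.lab) + 27]
25. n18.pre = false  [terminal]
26. n17.sig = true  [c.pre == false]
27. n19.acc = 19  [len(h.lab) + 17]
28. n20.tag = true  [terminal]
29. n21.tag = true  [terminal]
30. n22.lab = "pz"  [terminal]
31. n19.sig = false  [not a₁.tag]
32. n15.pre = "uk"  ["uk"]
33. n15.depth = -6  [len(h.lab) - 8]
34. n14.fin = "ukp"  [D.pre ++ "p"]
35. n14.idx = 7  [D.depth * -2 - 5]
36. n14.depth = 28  [28]
37. n14.tag = 9  [D.depth * -1 + 3]
38. n23.env = false  [terminal]
39. n1.wid = false  [C.sig == false]
40. n1.ok = "mukp"  ["m" ++ B.fin]
41. n24.tag = true  [terminal]
42. n0.mk = "nmukp"  ["n" ++ A.ok]
43. n0.fin = true  [a.tag == true]

"nmukp"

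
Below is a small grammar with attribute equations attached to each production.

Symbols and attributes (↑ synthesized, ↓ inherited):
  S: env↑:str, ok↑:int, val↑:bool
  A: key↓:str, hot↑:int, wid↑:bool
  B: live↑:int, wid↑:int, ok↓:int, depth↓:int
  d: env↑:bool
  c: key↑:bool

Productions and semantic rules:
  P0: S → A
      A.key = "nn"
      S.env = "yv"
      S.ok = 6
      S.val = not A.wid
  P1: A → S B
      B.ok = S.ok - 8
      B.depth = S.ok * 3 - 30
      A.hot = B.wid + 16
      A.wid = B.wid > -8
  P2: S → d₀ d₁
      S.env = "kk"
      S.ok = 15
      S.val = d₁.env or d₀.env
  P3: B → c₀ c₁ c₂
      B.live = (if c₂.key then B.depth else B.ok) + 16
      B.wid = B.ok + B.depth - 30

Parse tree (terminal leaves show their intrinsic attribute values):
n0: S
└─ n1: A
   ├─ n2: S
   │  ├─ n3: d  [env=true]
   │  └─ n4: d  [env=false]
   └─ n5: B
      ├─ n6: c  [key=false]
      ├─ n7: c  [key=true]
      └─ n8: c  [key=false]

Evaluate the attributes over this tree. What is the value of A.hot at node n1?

8

1. n1.key = "nn"  ["nn"]
2. n3.env = true  [terminal]
3. n4.env = false  [terminal]
4. n2.env = "kk"  ["kk"]
5. n2.ok = 15  [15]
6. n2.val = true  [d₁.env or d₀.env]
7. n5.ok = 7  [S.ok - 8]
8. n5.depth = 15  [S.ok * 3 - 30]
9. n6.key = false  [terminal]
10. n7.key = true  [terminal]
11. n8.key = false  [terminal]
12. n5.live = 23  [(if c₂.key then B.depth else B.ok) + 16]
13. n5.wid = -8  [B.ok + B.depth - 30]
14. n1.hot = 8  [B.wid + 16]
15. n1.wid = false  [B.wid > -8]
16. n0.env = "yv"  ["yv"]
17. n0.ok = 6  [6]
18. n0.val = true  [not A.wid]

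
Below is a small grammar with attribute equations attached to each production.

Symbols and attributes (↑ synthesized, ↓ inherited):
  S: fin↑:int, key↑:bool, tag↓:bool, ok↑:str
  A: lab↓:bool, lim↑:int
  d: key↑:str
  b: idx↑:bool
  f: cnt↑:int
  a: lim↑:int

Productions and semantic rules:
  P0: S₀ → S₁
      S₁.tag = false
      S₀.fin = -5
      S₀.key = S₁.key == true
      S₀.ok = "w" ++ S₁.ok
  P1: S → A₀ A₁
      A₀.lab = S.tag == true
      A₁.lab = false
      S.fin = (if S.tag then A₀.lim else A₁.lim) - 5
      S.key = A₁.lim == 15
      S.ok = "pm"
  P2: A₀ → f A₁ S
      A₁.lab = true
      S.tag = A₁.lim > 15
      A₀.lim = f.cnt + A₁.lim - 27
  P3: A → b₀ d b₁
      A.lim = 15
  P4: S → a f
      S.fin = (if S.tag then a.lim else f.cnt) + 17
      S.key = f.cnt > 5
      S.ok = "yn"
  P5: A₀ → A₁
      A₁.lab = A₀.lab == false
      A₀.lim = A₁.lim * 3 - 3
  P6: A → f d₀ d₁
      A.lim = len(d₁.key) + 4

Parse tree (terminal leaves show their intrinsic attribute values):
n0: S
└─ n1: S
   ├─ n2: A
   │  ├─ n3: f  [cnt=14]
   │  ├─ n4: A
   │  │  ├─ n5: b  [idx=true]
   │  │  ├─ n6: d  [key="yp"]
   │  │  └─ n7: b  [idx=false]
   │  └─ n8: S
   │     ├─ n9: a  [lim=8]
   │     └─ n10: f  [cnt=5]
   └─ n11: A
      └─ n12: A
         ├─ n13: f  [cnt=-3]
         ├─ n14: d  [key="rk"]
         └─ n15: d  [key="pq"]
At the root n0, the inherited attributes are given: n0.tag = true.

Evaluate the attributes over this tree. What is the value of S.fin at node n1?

1. n0.tag = true  [given at root]
2. n1.tag = false  [false]
3. n2.lab = false  [S.tag == true]
4. n3.cnt = 14  [terminal]
5. n4.lab = true  [true]
6. n5.idx = true  [terminal]
7. n6.key = "yp"  [terminal]
8. n7.idx = false  [terminal]
9. n4.lim = 15  [15]
10. n8.tag = false  [A₁.lim > 15]
11. n9.lim = 8  [terminal]
12. n10.cnt = 5  [terminal]
13. n8.fin = 22  [(if S.tag then a.lim else f.cnt) + 17]
14. n8.key = false  [f.cnt > 5]
15. n8.ok = "yn"  ["yn"]
16. n2.lim = 2  [f.cnt + A₁.lim - 27]
17. n11.lab = false  [false]
18. n12.lab = true  [A₀.lab == false]
19. n13.cnt = -3  [terminal]
20. n14.key = "rk"  [terminal]
21. n15.key = "pq"  [terminal]
22. n12.lim = 6  [len(d₁.key) + 4]
23. n11.lim = 15  [A₁.lim * 3 - 3]
24. n1.fin = 10  [(if S.tag then A₀.lim else A₁.lim) - 5]
25. n1.key = true  [A₁.lim == 15]
26. n1.ok = "pm"  ["pm"]
27. n0.fin = -5  [-5]
28. n0.key = true  [S₁.key == true]
29. n0.ok = "wpm"  ["w" ++ S₁.ok]

10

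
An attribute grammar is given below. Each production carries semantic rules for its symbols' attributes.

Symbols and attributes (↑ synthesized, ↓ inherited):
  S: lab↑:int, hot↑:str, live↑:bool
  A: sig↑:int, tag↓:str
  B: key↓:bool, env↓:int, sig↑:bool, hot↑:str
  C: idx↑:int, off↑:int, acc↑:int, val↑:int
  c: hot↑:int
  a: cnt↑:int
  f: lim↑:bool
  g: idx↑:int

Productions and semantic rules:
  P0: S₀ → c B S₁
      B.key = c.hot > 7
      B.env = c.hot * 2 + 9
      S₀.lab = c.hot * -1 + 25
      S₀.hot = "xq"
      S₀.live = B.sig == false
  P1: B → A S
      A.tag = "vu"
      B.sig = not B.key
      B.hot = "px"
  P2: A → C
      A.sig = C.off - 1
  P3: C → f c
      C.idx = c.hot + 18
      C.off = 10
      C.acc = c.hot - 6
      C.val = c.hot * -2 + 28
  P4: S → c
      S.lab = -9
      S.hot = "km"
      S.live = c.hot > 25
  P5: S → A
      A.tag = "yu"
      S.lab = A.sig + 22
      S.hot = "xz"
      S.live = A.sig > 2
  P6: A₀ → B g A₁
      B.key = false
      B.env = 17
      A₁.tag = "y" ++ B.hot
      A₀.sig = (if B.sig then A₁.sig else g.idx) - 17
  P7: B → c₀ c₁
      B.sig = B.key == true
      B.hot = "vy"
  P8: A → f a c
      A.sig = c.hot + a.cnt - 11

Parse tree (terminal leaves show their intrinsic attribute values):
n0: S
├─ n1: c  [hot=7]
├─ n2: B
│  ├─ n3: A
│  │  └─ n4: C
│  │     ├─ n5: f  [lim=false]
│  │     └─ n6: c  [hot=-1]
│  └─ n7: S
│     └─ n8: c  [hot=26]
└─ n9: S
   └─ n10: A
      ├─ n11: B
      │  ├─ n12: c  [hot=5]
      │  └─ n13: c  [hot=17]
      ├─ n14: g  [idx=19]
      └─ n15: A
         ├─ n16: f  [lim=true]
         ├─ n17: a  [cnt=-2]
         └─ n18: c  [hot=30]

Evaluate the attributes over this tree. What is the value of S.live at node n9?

1. n1.hot = 7  [terminal]
2. n2.key = false  [c.hot > 7]
3. n2.env = 23  [c.hot * 2 + 9]
4. n3.tag = "vu"  ["vu"]
5. n5.lim = false  [terminal]
6. n6.hot = -1  [terminal]
7. n4.idx = 17  [c.hot + 18]
8. n4.off = 10  [10]
9. n4.acc = -7  [c.hot - 6]
10. n4.val = 30  [c.hot * -2 + 28]
11. n3.sig = 9  [C.off - 1]
12. n8.hot = 26  [terminal]
13. n7.lab = -9  [-9]
14. n7.hot = "km"  ["km"]
15. n7.live = true  [c.hot > 25]
16. n2.sig = true  [not B.key]
17. n2.hot = "px"  ["px"]
18. n10.tag = "yu"  ["yu"]
19. n11.key = false  [false]
20. n11.env = 17  [17]
21. n12.hot = 5  [terminal]
22. n13.hot = 17  [terminal]
23. n11.sig = false  [B.key == true]
24. n11.hot = "vy"  ["vy"]
25. n14.idx = 19  [terminal]
26. n15.tag = "yvy"  ["y" ++ B.hot]
27. n16.lim = true  [terminal]
28. n17.cnt = -2  [terminal]
29. n18.hot = 30  [terminal]
30. n15.sig = 17  [c.hot + a.cnt - 11]
31. n10.sig = 2  [(if B.sig then A₁.sig else g.idx) - 17]
32. n9.lab = 24  [A.sig + 22]
33. n9.hot = "xz"  ["xz"]
34. n9.live = false  [A.sig > 2]
35. n0.lab = 18  [c.hot * -1 + 25]
36. n0.hot = "xq"  ["xq"]
37. n0.live = false  [B.sig == false]

false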